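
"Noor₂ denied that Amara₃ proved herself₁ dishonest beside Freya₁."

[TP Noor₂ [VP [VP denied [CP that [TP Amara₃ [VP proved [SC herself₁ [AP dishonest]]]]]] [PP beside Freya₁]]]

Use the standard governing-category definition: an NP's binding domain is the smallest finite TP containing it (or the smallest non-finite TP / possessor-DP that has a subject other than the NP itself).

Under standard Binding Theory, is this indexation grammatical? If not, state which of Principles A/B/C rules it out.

The two coindexed NPs are *Freya₁* and *herself₁*.
*herself₁* is an anaphor. Principle A requires it to be bound within its binding domain — the embedded TP, whose subject is Amara₃.
Within that domain it is c-commanded by *Amara₃*, which does not share its index.
*Freya₁* does not c-command the anaphor at all.
The anaphor is unbound in its domain → Principle A violation.

Principle A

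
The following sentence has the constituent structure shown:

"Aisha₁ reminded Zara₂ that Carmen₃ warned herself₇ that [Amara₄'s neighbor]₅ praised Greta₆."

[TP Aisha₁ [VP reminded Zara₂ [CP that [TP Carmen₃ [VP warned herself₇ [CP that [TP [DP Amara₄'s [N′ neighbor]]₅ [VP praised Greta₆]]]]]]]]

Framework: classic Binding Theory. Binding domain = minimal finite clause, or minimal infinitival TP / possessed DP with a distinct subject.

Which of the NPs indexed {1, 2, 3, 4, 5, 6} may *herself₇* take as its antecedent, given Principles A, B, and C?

*herself* is an anaphor, so Principle A applies: it must be bound in its binding domain.
Binding domain of *herself₇*: the embedded TP, whose subject is Carmen₃.
*Aisha₁* c-commands the anaphor but is outside its binding domain → cannot satisfy Principle A.
*Zara₂* c-commands the anaphor but is outside its binding domain → cannot satisfy Principle A.
*Carmen₃* c-commands the anaphor within its binding domain → licit binder.
*Amara₄* does not c-command the anaphor → cannot bind it.
*[Amara₄'s neighbor]₅* does not c-command the anaphor → cannot bind it.
*Greta₆* does not c-command the anaphor → cannot bind it.

{3}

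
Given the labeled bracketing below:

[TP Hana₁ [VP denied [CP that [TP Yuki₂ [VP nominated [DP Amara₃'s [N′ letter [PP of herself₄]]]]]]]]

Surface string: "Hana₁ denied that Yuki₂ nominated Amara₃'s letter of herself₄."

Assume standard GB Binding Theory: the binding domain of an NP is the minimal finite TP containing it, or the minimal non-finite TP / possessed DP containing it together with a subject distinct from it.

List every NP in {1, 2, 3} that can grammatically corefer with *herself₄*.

{3}

*herself* is an anaphor, so Principle A applies: it must be bound in its binding domain.
Binding domain of *herself₄*: the possessed DP, whose subject is Amara₃.
*Hana₁* c-commands the anaphor but is outside its binding domain → cannot satisfy Principle A.
*Yuki₂* c-commands the anaphor but is outside its binding domain → cannot satisfy Principle A.
*Amara₃* c-commands the anaphor within its binding domain → licit binder.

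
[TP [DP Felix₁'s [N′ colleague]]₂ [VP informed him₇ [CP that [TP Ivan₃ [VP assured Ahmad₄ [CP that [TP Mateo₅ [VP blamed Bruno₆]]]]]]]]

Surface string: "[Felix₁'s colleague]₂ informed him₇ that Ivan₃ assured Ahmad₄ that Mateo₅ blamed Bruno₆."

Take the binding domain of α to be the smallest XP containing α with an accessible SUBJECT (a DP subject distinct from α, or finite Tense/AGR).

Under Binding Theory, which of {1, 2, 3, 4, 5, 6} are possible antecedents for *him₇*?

{1}

*him* is a pronoun, so Principle B applies: it must be free in its binding domain.
Binding domain of *him₇*: the matrix TP, whose subject is [Felix₁'s colleague]₂.
*Felix₁* and the pronoun do not c-command one another → neither Principle B nor Principle C is at stake; coindexation permitted.
*[Felix₁'s colleague]₂* c-commands the pronoun within its binding domain → coindexation would violate Principle B.
*Ivan₃*: the pronoun c-commands this R-expression → coindexation would violate Principle C on *Ivan₃*.
*Ahmad₄*: the pronoun c-commands this R-expression → coindexation would violate Principle C on *Ahmad₄*.
*Mateo₅*: the pronoun c-commands this R-expression → coindexation would violate Principle C on *Mateo₅*.
*Bruno₆*: the pronoun c-commands this R-expression → coindexation would violate Principle C on *Bruno₆*.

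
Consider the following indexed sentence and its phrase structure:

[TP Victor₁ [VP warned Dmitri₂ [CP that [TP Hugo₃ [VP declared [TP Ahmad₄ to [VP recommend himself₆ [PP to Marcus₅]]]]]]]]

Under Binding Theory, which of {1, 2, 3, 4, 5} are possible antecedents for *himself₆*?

*himself* is an anaphor, so Principle A applies: it must be bound in its binding domain.
Binding domain of *himself₆*: the embedded TP, whose subject is Ahmad₄.
*Victor₁* c-commands the anaphor but is outside its binding domain → cannot satisfy Principle A.
*Dmitri₂* c-commands the anaphor but is outside its binding domain → cannot satisfy Principle A.
*Hugo₃* c-commands the anaphor but is outside its binding domain → cannot satisfy Principle A.
*Ahmad₄* c-commands the anaphor within its binding domain → licit binder.
*Marcus₅* does not c-command the anaphor → cannot bind it.

{4}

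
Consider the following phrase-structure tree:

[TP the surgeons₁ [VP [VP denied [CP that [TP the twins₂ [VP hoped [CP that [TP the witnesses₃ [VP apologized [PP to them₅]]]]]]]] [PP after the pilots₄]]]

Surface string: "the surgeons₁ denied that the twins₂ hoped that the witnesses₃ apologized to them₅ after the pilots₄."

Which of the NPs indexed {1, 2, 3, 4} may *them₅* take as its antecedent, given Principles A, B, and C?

{1, 2, 4}

*them* is a pronoun, so Principle B applies: it must be free in its binding domain.
Binding domain of *them₅*: the embedded TP, whose subject is the witnesses₃.
*the surgeons₁* c-commands the pronoun but from outside its binding domain, and is not c-commanded by it → coindexation permitted.
*the twins₂* c-commands the pronoun but from outside its binding domain, and is not c-commanded by it → coindexation permitted.
*the witnesses₃* c-commands the pronoun within its binding domain → coindexation would violate Principle B.
*the pilots₄* and the pronoun do not c-command one another → neither Principle B nor Principle C is at stake; coindexation permitted.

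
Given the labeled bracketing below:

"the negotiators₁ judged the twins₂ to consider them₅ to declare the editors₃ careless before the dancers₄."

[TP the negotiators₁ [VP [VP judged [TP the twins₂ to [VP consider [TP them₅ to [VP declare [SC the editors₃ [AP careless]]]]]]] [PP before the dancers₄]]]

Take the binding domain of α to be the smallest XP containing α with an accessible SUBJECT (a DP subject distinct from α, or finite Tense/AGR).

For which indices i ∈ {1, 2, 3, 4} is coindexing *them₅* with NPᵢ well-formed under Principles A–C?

{1, 4}

*them* is a pronoun, so Principle B applies: it must be free in its binding domain.
Binding domain of *them₅*: the embedded TP, whose subject is the twins₂.
*the negotiators₁* c-commands the pronoun but from outside its binding domain, and is not c-commanded by it → coindexation permitted.
*the twins₂* c-commands the pronoun within its binding domain → coindexation would violate Principle B.
*the editors₃*: the pronoun c-commands this R-expression → coindexation would violate Principle C on *the editors₃*.
*the dancers₄* and the pronoun do not c-command one another → neither Principle B nor Principle C is at stake; coindexation permitted.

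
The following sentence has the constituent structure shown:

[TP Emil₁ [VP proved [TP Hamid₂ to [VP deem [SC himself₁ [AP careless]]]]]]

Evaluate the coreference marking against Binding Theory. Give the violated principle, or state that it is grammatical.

Principle A

The two coindexed NPs are *Emil₁* and *himself₁*.
*himself₁* is an anaphor. Principle A requires it to be bound within its binding domain — the embedded TP, whose subject is Hamid₂.
Within that domain it is c-commanded by *Hamid₂*, which does not share its index.
*Emil₁* does c-command the anaphor, but from outside its binding domain.
The anaphor is unbound in its domain → Principle A violation.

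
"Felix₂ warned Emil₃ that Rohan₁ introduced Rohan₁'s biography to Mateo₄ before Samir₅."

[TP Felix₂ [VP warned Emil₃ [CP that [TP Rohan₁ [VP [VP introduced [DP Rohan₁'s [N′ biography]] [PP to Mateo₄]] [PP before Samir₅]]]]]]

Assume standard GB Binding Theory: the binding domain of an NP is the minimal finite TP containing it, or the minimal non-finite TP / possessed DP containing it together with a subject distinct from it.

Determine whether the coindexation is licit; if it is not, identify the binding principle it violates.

The two coindexed NPs are *Rohan₁* (the lower occurrence) and *Rohan₁* (the higher occurrence).
*Rohan₁* (the lower occurrence) is an R-expression. Principle C requires it to be free everywhere.
*Rohan₁* (the higher occurrence) c-commands it and carries the same index.
The R-expression is bound → Principle C violation.

Principle C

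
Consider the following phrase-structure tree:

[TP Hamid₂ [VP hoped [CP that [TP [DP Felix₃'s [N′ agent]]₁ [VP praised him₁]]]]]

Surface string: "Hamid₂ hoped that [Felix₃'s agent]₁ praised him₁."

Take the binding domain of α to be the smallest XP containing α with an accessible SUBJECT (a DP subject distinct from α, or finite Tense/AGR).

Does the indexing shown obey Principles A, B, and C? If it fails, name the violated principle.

Principle B

The two coindexed NPs are *[Felix₃'s agent]₁* and *him₁*.
*him₁* is a pronoun. Its binding domain is the embedded TP, whose subject is [Felix₃'s agent]₁.
*[Felix₃'s agent]₁* c-commands it within that domain and carries the same index.
The pronoun is locally bound → Principle B violation.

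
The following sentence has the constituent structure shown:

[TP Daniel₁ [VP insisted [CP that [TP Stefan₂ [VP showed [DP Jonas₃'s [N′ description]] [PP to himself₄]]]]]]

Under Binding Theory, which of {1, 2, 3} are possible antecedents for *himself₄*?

{2}

*himself* is an anaphor, so Principle A applies: it must be bound in its binding domain.
Binding domain of *himself₄*: the embedded TP, whose subject is Stefan₂.
*Daniel₁* c-commands the anaphor but is outside its binding domain → cannot satisfy Principle A.
*Stefan₂* c-commands the anaphor within its binding domain → licit binder.
*Jonas₃* does not c-command the anaphor → cannot bind it.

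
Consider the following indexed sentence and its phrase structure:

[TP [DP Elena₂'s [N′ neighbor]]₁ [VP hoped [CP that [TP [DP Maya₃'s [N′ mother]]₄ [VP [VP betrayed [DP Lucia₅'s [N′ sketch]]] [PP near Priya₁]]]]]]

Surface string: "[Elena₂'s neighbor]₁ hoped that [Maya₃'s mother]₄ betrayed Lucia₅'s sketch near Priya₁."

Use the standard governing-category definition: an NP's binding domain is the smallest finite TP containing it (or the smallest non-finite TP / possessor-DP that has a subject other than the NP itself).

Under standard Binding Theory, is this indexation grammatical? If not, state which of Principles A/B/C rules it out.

Principle C

The two coindexed NPs are *[Elena₂'s neighbor]₁* and *Priya₁*.
*Priya₁* is an R-expression. Principle C requires it to be free everywhere.
*[Elena₂'s neighbor]₁* c-commands it and carries the same index.
The R-expression is bound → Principle C violation.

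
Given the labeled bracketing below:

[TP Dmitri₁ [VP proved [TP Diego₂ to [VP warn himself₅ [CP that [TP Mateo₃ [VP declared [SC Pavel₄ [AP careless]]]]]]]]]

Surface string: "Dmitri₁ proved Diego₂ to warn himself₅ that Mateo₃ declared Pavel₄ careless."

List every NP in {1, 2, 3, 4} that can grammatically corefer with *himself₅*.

*himself* is an anaphor, so Principle A applies: it must be bound in its binding domain.
Binding domain of *himself₅*: the embedded TP, whose subject is Diego₂.
*Dmitri₁* c-commands the anaphor but is outside its binding domain → cannot satisfy Principle A.
*Diego₂* c-commands the anaphor within its binding domain → licit binder.
*Mateo₃* does not c-command the anaphor → cannot bind it.
*Pavel₄* does not c-command the anaphor → cannot bind it.

{2}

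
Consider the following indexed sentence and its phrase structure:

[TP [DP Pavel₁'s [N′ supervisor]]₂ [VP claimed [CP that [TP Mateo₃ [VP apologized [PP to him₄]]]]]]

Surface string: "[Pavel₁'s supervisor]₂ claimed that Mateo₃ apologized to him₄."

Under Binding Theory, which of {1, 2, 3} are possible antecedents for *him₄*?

*him* is a pronoun, so Principle B applies: it must be free in its binding domain.
Binding domain of *him₄*: the embedded TP, whose subject is Mateo₃.
*Pavel₁* and the pronoun do not c-command one another → neither Principle B nor Principle C is at stake; coindexation permitted.
*[Pavel₁'s supervisor]₂* c-commands the pronoun but from outside its binding domain, and is not c-commanded by it → coindexation permitted.
*Mateo₃* c-commands the pronoun within its binding domain → coindexation would violate Principle B.

{1, 2}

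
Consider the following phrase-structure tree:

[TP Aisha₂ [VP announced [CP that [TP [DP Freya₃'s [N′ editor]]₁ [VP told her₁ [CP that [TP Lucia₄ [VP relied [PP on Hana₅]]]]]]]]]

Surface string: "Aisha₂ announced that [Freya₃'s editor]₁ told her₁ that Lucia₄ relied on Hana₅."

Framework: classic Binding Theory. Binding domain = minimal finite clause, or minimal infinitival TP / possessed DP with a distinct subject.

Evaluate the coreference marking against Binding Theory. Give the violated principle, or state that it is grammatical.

Principle B

The two coindexed NPs are *[Freya₃'s editor]₁* and *her₁*.
*her₁* is a pronoun. Its binding domain is the embedded TP, whose subject is [Freya₃'s editor]₁.
*[Freya₃'s editor]₁* c-commands it within that domain and carries the same index.
The pronoun is locally bound → Principle B violation.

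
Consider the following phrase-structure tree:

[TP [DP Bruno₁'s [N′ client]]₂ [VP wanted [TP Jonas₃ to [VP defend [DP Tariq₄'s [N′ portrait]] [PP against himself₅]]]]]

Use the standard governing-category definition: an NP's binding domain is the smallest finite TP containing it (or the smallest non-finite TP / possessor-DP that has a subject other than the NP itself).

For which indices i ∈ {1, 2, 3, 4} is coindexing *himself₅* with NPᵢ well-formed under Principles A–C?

{3}

*himself* is an anaphor, so Principle A applies: it must be bound in its binding domain.
Binding domain of *himself₅*: the embedded TP, whose subject is Jonas₃.
*Bruno₁* does not c-command the anaphor → cannot bind it.
*[Bruno₁'s client]₂* c-commands the anaphor but is outside its binding domain → cannot satisfy Principle A.
*Jonas₃* c-commands the anaphor within its binding domain → licit binder.
*Tariq₄* does not c-command the anaphor → cannot bind it.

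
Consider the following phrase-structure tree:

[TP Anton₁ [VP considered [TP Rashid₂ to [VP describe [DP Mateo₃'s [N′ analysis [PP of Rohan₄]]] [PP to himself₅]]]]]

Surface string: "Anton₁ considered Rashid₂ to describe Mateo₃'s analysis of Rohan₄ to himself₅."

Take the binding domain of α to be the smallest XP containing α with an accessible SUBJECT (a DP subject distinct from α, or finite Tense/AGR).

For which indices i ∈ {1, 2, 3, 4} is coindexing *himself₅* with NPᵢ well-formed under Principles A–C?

{2}

*himself* is an anaphor, so Principle A applies: it must be bound in its binding domain.
Binding domain of *himself₅*: the embedded TP, whose subject is Rashid₂.
*Anton₁* c-commands the anaphor but is outside its binding domain → cannot satisfy Principle A.
*Rashid₂* c-commands the anaphor within its binding domain → licit binder.
*Mateo₃* does not c-command the anaphor → cannot bind it.
*Rohan₄* does not c-command the anaphor → cannot bind it.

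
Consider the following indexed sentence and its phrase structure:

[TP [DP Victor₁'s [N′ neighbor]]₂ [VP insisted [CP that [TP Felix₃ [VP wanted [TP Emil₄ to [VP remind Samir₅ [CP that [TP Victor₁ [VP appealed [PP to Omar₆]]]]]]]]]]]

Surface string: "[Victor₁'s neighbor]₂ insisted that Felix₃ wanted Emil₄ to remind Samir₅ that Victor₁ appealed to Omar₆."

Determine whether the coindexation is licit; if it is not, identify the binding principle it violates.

The two coindexed NPs are *Victor₁* and *Victor₁*.
*Victor₁* is an R-expression; no coindexed NP c-commands it, so Principle C holds.
*Victor₁* is an R-expression; *Victor₁* does not c-command it, and no other NP shares its index, so Principle C is satisfied.
All principles are respected.

grammatical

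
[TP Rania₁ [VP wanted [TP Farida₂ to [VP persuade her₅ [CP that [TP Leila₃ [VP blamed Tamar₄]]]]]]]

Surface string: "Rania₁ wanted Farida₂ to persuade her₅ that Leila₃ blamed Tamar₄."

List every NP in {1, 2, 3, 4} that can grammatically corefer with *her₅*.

{1}

*her* is a pronoun, so Principle B applies: it must be free in its binding domain.
Binding domain of *her₅*: the embedded TP, whose subject is Farida₂.
*Rania₁* c-commands the pronoun but from outside its binding domain, and is not c-commanded by it → coindexation permitted.
*Farida₂* c-commands the pronoun within its binding domain → coindexation would violate Principle B.
*Leila₃*: the pronoun c-commands this R-expression → coindexation would violate Principle C on *Leila₃*.
*Tamar₄*: the pronoun c-commands this R-expression → coindexation would violate Principle C on *Tamar₄*.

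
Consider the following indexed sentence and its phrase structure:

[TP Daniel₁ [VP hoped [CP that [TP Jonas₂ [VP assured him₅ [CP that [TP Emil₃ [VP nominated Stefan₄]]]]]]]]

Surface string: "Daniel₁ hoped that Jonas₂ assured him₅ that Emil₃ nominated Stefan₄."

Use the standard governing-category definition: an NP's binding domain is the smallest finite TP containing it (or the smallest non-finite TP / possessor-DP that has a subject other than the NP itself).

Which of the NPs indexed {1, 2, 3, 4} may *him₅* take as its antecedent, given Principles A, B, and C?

{1}

*him* is a pronoun, so Principle B applies: it must be free in its binding domain.
Binding domain of *him₅*: the embedded TP, whose subject is Jonas₂.
*Daniel₁* c-commands the pronoun but from outside its binding domain, and is not c-commanded by it → coindexation permitted.
*Jonas₂* c-commands the pronoun within its binding domain → coindexation would violate Principle B.
*Emil₃*: the pronoun c-commands this R-expression → coindexation would violate Principle C on *Emil₃*.
*Stefan₄*: the pronoun c-commands this R-expression → coindexation would violate Principle C on *Stefan₄*.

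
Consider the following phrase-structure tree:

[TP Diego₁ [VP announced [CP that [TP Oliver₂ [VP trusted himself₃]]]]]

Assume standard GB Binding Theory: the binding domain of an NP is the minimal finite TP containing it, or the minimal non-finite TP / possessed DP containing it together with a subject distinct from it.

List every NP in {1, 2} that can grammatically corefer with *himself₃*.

*himself* is an anaphor, so Principle A applies: it must be bound in its binding domain.
Binding domain of *himself₃*: the embedded TP, whose subject is Oliver₂.
*Diego₁* c-commands the anaphor but is outside its binding domain → cannot satisfy Principle A.
*Oliver₂* c-commands the anaphor within its binding domain → licit binder.

{2}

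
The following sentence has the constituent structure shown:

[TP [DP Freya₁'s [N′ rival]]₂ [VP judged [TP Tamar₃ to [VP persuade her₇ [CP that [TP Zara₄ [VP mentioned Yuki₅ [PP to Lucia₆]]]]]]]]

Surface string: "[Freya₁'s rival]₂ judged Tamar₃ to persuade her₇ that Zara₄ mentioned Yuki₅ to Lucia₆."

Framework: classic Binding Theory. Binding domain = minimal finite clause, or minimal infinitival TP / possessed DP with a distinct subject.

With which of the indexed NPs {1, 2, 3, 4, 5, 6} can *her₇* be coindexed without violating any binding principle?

*her* is a pronoun, so Principle B applies: it must be free in its binding domain.
Binding domain of *her₇*: the embedded TP, whose subject is Tamar₃.
*Freya₁* and the pronoun do not c-command one another → neither Principle B nor Principle C is at stake; coindexation permitted.
*[Freya₁'s rival]₂* c-commands the pronoun but from outside its binding domain, and is not c-commanded by it → coindexation permitted.
*Tamar₃* c-commands the pronoun within its binding domain → coindexation would violate Principle B.
*Zara₄*: the pronoun c-commands this R-expression → coindexation would violate Principle C on *Zara₄*.
*Yuki₅*: the pronoun c-commands this R-expression → coindexation would violate Principle C on *Yuki₅*.
*Lucia₆*: the pronoun c-commands this R-expression → coindexation would violate Principle C on *Lucia₆*.

{1, 2}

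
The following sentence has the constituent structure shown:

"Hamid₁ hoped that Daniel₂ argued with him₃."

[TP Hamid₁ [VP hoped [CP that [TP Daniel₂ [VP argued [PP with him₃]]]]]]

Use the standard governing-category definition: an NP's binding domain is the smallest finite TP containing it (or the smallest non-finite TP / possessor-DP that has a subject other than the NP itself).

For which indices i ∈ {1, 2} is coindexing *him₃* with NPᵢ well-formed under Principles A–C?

{1}

*him* is a pronoun, so Principle B applies: it must be free in its binding domain.
Binding domain of *him₃*: the embedded TP, whose subject is Daniel₂.
*Hamid₁* c-commands the pronoun but from outside its binding domain, and is not c-commanded by it → coindexation permitted.
*Daniel₂* c-commands the pronoun within its binding domain → coindexation would violate Principle B.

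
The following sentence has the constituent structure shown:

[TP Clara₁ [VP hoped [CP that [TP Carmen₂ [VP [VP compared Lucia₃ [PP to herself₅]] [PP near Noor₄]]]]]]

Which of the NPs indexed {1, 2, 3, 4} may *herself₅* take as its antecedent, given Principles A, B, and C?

{2, 3}

*herself* is an anaphor, so Principle A applies: it must be bound in its binding domain.
Binding domain of *herself₅*: the embedded TP, whose subject is Carmen₂.
*Clara₁* c-commands the anaphor but is outside its binding domain → cannot satisfy Principle A.
*Carmen₂* c-commands the anaphor within its binding domain → licit binder.
*Lucia₃* c-commands the anaphor within its binding domain → licit binder.
*Noor₄* does not c-command the anaphor → cannot bind it.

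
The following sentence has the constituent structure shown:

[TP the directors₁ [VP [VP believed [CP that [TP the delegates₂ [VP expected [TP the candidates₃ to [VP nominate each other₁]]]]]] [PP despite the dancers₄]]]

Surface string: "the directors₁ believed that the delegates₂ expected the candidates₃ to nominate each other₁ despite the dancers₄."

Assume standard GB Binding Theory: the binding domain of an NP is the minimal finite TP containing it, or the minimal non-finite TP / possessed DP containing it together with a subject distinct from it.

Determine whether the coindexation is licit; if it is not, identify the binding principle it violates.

The two coindexed NPs are *the directors₁* and *each other₁*.
*each other₁* is an anaphor. Principle A requires it to be bound within its binding domain — the embedded TP, whose subject is the candidates₃.
Within that domain it is c-commanded by *the candidates₃*, which does not share its index.
*the directors₁* does c-command the anaphor, but from outside its binding domain.
The anaphor is unbound in its domain → Principle A violation.

Principle A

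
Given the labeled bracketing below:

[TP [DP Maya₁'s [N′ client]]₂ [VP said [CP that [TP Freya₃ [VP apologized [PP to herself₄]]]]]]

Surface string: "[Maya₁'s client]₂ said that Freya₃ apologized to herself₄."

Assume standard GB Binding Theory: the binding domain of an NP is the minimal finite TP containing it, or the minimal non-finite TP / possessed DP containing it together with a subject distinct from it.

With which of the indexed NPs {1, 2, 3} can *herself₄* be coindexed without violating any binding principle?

{3}

*herself* is an anaphor, so Principle A applies: it must be bound in its binding domain.
Binding domain of *herself₄*: the embedded TP, whose subject is Freya₃.
*Maya₁* does not c-command the anaphor → cannot bind it.
*[Maya₁'s client]₂* c-commands the anaphor but is outside its binding domain → cannot satisfy Principle A.
*Freya₃* c-commands the anaphor within its binding domain → licit binder.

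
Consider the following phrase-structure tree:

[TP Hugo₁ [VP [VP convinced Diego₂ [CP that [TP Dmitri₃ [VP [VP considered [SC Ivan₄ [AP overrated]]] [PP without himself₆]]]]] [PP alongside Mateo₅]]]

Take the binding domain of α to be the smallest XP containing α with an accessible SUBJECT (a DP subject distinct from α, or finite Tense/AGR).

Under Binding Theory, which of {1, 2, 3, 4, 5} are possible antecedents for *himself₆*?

{3}

*himself* is an anaphor, so Principle A applies: it must be bound in its binding domain.
Binding domain of *himself₆*: the embedded TP, whose subject is Dmitri₃.
*Hugo₁* c-commands the anaphor but is outside its binding domain → cannot satisfy Principle A.
*Diego₂* c-commands the anaphor but is outside its binding domain → cannot satisfy Principle A.
*Dmitri₃* c-commands the anaphor within its binding domain → licit binder.
*Ivan₄* does not c-command the anaphor → cannot bind it.
*Mateo₅* does not c-command the anaphor → cannot bind it.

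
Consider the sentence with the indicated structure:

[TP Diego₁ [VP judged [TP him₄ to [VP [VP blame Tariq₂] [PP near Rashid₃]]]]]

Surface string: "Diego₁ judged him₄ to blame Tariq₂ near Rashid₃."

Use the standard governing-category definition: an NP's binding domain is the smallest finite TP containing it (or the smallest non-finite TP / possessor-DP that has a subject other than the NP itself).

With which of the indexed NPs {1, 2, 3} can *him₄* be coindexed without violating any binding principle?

*him* is a pronoun, so Principle B applies: it must be free in its binding domain.
Binding domain of *him₄*: the matrix TP, whose subject is Diego₁.
*Diego₁* c-commands the pronoun within its binding domain → coindexation would violate Principle B.
*Tariq₂*: the pronoun c-commands this R-expression → coindexation would violate Principle C on *Tariq₂*.
*Rashid₃*: the pronoun c-commands this R-expression → coindexation would violate Principle C on *Rashid₃*.

none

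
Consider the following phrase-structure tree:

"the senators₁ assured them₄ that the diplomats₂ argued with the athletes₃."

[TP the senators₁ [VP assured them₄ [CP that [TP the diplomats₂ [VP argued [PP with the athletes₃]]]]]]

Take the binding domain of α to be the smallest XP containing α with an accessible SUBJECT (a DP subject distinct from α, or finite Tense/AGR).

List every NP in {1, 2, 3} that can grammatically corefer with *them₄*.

none

*them* is a pronoun, so Principle B applies: it must be free in its binding domain.
Binding domain of *them₄*: the matrix TP, whose subject is the senators₁.
*the senators₁* c-commands the pronoun within its binding domain → coindexation would violate Principle B.
*the diplomats₂*: the pronoun c-commands this R-expression → coindexation would violate Principle C on *the diplomats₂*.
*the athletes₃*: the pronoun c-commands this R-expression → coindexation would violate Principle C on *the athletes₃*.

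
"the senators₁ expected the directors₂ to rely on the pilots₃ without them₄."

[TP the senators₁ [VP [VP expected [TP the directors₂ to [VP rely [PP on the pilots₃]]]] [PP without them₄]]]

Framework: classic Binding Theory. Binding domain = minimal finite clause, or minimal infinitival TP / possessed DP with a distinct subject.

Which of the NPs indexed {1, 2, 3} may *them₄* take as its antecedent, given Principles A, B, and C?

*them* is a pronoun, so Principle B applies: it must be free in its binding domain.
Binding domain of *them₄*: the matrix TP, whose subject is the senators₁.
*the senators₁* c-commands the pronoun within its binding domain → coindexation would violate Principle B.
*the directors₂* and the pronoun do not c-command one another → neither Principle B nor Principle C is at stake; coindexation permitted.
*the pilots₃* and the pronoun do not c-command one another → neither Principle B nor Principle C is at stake; coindexation permitted.

{2, 3}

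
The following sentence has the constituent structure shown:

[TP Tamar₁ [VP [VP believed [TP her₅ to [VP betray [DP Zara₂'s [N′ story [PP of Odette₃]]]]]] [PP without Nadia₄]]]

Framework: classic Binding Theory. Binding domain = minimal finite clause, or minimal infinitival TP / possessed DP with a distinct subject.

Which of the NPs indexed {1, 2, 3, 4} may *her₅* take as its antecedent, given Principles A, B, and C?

*her* is a pronoun, so Principle B applies: it must be free in its binding domain.
Binding domain of *her₅*: the matrix TP, whose subject is Tamar₁.
*Tamar₁* c-commands the pronoun within its binding domain → coindexation would violate Principle B.
*Zara₂*: the pronoun c-commands this R-expression → coindexation would violate Principle C on *Zara₂*.
*Odette₃*: the pronoun c-commands this R-expression → coindexation would violate Principle C on *Odette₃*.
*Nadia₄* and the pronoun do not c-command one another → neither Principle B nor Principle C is at stake; coindexation permitted.

{4}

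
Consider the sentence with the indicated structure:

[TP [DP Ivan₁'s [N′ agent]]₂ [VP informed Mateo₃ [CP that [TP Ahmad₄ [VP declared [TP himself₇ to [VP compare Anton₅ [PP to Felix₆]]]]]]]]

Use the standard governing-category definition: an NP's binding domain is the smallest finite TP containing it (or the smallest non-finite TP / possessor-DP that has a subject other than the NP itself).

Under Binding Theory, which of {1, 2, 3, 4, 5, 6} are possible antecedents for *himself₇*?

*himself* is an anaphor, so Principle A applies: it must be bound in its binding domain.
Binding domain of *himself₇*: the embedded TP, whose subject is Ahmad₄.
*Ivan₁* does not c-command the anaphor → cannot bind it.
*[Ivan₁'s agent]₂* c-commands the anaphor but is outside its binding domain → cannot satisfy Principle A.
*Mateo₃* c-commands the anaphor but is outside its binding domain → cannot satisfy Principle A.
*Ahmad₄* c-commands the anaphor within its binding domain → licit binder.
*Anton₅* does not c-command the anaphor → cannot bind it.
*Felix₆* does not c-command the anaphor → cannot bind it.

{4}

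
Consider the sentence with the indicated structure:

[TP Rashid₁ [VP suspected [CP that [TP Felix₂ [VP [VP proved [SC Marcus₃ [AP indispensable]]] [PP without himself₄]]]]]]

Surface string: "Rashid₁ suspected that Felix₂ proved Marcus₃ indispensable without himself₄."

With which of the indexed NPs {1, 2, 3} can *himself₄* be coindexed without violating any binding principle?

*himself* is an anaphor, so Principle A applies: it must be bound in its binding domain.
Binding domain of *himself₄*: the embedded TP, whose subject is Felix₂.
*Rashid₁* c-commands the anaphor but is outside its binding domain → cannot satisfy Principle A.
*Felix₂* c-commands the anaphor within its binding domain → licit binder.
*Marcus₃* does not c-command the anaphor → cannot bind it.

{2}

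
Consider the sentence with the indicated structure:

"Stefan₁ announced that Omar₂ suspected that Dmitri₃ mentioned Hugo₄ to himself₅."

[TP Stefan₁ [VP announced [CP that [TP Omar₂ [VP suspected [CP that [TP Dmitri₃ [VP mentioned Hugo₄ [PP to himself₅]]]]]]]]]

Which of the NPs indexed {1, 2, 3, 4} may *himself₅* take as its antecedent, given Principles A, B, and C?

{3, 4}

*himself* is an anaphor, so Principle A applies: it must be bound in its binding domain.
Binding domain of *himself₅*: the embedded TP, whose subject is Dmitri₃.
*Stefan₁* c-commands the anaphor but is outside its binding domain → cannot satisfy Principle A.
*Omar₂* c-commands the anaphor but is outside its binding domain → cannot satisfy Principle A.
*Dmitri₃* c-commands the anaphor within its binding domain → licit binder.
*Hugo₄* c-commands the anaphor within its binding domain → licit binder.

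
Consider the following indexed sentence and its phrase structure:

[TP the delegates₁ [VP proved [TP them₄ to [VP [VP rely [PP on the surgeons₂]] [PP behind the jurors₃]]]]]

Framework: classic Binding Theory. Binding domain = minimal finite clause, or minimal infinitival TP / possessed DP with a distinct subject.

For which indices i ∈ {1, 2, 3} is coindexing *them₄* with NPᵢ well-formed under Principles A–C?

*them* is a pronoun, so Principle B applies: it must be free in its binding domain.
Binding domain of *them₄*: the matrix TP, whose subject is the delegates₁.
*the delegates₁* c-commands the pronoun within its binding domain → coindexation would violate Principle B.
*the surgeons₂*: the pronoun c-commands this R-expression → coindexation would violate Principle C on *the surgeons₂*.
*the jurors₃*: the pronoun c-commands this R-expression → coindexation would violate Principle C on *the jurors₃*.

none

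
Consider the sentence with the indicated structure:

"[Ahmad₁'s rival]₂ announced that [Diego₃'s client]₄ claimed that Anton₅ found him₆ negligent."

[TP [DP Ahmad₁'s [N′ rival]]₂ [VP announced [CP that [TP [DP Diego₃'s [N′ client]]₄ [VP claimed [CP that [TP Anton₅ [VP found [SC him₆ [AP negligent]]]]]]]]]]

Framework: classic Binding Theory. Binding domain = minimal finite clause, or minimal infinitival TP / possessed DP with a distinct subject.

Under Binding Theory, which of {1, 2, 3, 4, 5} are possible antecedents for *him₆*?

*him* is a pronoun, so Principle B applies: it must be free in its binding domain.
Binding domain of *him₆*: the embedded TP, whose subject is Anton₅.
*Ahmad₁* and the pronoun do not c-command one another → neither Principle B nor Principle C is at stake; coindexation permitted.
*[Ahmad₁'s rival]₂* c-commands the pronoun but from outside its binding domain, and is not c-commanded by it → coindexation permitted.
*Diego₃* and the pronoun do not c-command one another → neither Principle B nor Principle C is at stake; coindexation permitted.
*[Diego₃'s client]₄* c-commands the pronoun but from outside its binding domain, and is not c-commanded by it → coindexation permitted.
*Anton₅* c-commands the pronoun within its binding domain → coindexation would violate Principle B.

{1, 2, 3, 4}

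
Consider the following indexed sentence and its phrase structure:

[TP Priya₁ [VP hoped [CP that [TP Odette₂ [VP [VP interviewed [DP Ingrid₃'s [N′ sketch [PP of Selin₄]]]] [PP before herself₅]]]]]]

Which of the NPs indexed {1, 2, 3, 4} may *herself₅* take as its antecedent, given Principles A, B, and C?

{2}

*herself* is an anaphor, so Principle A applies: it must be bound in its binding domain.
Binding domain of *herself₅*: the embedded TP, whose subject is Odette₂.
*Priya₁* c-commands the anaphor but is outside its binding domain → cannot satisfy Principle A.
*Odette₂* c-commands the anaphor within its binding domain → licit binder.
*Ingrid₃* does not c-command the anaphor → cannot bind it.
*Selin₄* does not c-command the anaphor → cannot bind it.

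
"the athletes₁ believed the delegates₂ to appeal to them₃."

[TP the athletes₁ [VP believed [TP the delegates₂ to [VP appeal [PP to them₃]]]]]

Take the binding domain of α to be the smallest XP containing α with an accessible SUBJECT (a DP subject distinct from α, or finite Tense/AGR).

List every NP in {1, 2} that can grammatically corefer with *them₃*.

*them* is a pronoun, so Principle B applies: it must be free in its binding domain.
Binding domain of *them₃*: the embedded TP, whose subject is the delegates₂.
*the athletes₁* c-commands the pronoun but from outside its binding domain, and is not c-commanded by it → coindexation permitted.
*the delegates₂* c-commands the pronoun within its binding domain → coindexation would violate Principle B.

{1}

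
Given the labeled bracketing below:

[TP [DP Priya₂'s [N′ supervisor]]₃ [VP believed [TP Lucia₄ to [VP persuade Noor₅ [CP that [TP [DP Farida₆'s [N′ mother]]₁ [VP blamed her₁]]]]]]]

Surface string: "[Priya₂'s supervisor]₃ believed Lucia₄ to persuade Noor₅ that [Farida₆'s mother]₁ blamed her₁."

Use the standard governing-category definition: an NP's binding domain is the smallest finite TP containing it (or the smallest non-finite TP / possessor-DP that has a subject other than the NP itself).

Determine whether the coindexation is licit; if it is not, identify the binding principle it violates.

The two coindexed NPs are *[Farida₆'s mother]₁* and *her₁*.
*her₁* is a pronoun. Its binding domain is the embedded TP, whose subject is [Farida₆'s mother]₁.
*[Farida₆'s mother]₁* c-commands it within that domain and carries the same index.
The pronoun is locally bound → Principle B violation.

Principle B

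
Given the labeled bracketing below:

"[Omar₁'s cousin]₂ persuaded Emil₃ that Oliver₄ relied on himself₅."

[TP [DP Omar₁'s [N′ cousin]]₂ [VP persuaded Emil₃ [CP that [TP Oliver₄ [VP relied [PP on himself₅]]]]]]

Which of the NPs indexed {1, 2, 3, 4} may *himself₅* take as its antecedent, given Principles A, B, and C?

*himself* is an anaphor, so Principle A applies: it must be bound in its binding domain.
Binding domain of *himself₅*: the embedded TP, whose subject is Oliver₄.
*Omar₁* does not c-command the anaphor → cannot bind it.
*[Omar₁'s cousin]₂* c-commands the anaphor but is outside its binding domain → cannot satisfy Principle A.
*Emil₃* c-commands the anaphor but is outside its binding domain → cannot satisfy Principle A.
*Oliver₄* c-commands the anaphor within its binding domain → licit binder.

{4}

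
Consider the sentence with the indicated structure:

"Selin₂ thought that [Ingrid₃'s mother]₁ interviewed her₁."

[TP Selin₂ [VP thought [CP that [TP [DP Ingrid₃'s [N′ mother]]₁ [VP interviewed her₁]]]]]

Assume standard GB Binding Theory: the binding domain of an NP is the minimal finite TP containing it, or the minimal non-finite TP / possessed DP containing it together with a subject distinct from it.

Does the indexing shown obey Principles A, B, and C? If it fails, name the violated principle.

Principle B

The two coindexed NPs are *[Ingrid₃'s mother]₁* and *her₁*.
*her₁* is a pronoun. Its binding domain is the embedded TP, whose subject is [Ingrid₃'s mother]₁.
*[Ingrid₃'s mother]₁* c-commands it within that domain and carries the same index.
The pronoun is locally bound → Principle B violation.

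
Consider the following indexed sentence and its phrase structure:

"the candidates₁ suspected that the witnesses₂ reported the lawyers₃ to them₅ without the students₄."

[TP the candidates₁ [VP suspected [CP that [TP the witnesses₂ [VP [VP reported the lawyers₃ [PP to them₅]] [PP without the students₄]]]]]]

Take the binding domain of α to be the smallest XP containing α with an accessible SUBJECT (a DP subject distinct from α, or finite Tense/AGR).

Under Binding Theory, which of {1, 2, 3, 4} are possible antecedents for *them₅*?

*them* is a pronoun, so Principle B applies: it must be free in its binding domain.
Binding domain of *them₅*: the embedded TP, whose subject is the witnesses₂.
*the candidates₁* c-commands the pronoun but from outside its binding domain, and is not c-commanded by it → coindexation permitted.
*the witnesses₂* c-commands the pronoun within its binding domain → coindexation would violate Principle B.
*the lawyers₃* c-commands the pronoun within its binding domain → coindexation would violate Principle B.
*the students₄* and the pronoun do not c-command one another → neither Principle B nor Principle C is at stake; coindexation permitted.

{1, 4}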